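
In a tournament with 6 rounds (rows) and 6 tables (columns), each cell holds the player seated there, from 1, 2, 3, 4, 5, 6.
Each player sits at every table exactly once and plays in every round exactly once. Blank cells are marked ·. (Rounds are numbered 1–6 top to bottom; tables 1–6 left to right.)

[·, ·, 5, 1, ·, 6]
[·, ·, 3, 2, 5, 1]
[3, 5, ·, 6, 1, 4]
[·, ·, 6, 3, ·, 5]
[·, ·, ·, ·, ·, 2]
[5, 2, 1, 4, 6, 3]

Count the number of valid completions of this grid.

Round 1, table 1: eliminating its round and table leaves {2, 4}.
Round 1, table 2: eliminating its round and table leaves {3, 4}.
Round 1, table 5: eliminating its round and table leaves {2, 3, 4}.
Round 2, table 1: eliminating its round and table leaves {4, 6}.
Round 2, table 2: eliminating its round and table leaves {4, 6}.
Round 3, table 3: eliminating its round and table leaves {2}.
Round 4, table 1: eliminating its round and table leaves {1, 2, 4}.
Round 4, table 2: eliminating its round and table leaves {1, 4}.
Round 4, table 5: eliminating its round and table leaves {2, 4}.
Round 5, table 1: eliminating its round and table leaves {1, 4, 6}.
Round 5, table 2: eliminating its round and table leaves {1, 3, 4, 6}.
Round 5, table 3: eliminating its round and table leaves {4}.
Round 5, table 4: eliminating its round and table leaves {5}.
Round 5, table 5: eliminating its round and table leaves {3, 4}.
Enumerating the assignments across these blanks that avoid any round or table repeat gives 3 completions.

3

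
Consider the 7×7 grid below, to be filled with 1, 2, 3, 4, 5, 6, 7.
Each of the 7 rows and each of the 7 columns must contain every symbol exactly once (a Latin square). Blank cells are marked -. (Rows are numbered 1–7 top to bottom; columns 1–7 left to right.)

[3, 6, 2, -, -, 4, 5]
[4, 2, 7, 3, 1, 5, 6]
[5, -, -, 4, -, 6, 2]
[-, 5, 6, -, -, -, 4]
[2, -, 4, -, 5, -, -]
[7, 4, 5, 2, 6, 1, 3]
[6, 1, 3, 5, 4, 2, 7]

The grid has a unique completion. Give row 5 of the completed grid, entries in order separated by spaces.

2 3 4 6 5 7 1

Row 5, column 7: row 5 has {2, 4, 5} and column 7 has {2, 3, 4, 5, 6, 7}, leaving only 1.
Row 1, column 5: row 1 has {2, 3, 4, 5, 6} and column 5 has {1, 4, 5, 6}, leaving only 7.
Row 1, column 4: row 1 has {2, 3, 4, 5, 6, 7} and column 4 has {2, 3, 4, 5}, leaving only 1.
Row 3, column 3: row 3 has {2, 4, 5, 6} and column 3 has {2, 3, 4, 5, 6, 7}, leaving only 1.
Row 3, column 5: row 3 has {1, 2, 4, 5, 6} and column 5 has {1, 4, 5, 6, 7}, leaving only 3.
Row 3, column 2: row 3 has {1, 2, 3, 4, 5, 6} and column 2 has {1, 2, 4, 5, 6}, leaving only 7.
Row 5, column 2: row 5 has {1, 2, 4, 5} and column 2 has {1, 2, 4, 5, 6, 7}, leaving only 3.
Row 5, column 6: row 5 has {1, 2, 3, 4, 5} and column 6 has {1, 2, 4, 5, 6}, leaving only 7.
Row 5, column 4: row 5 has {1, 2, 3, 4, 5, 7} and column 4 has {1, 2, 3, 4, 5}, leaving only 6.
So row 5 reads: 2 3 4 6 5 7 1.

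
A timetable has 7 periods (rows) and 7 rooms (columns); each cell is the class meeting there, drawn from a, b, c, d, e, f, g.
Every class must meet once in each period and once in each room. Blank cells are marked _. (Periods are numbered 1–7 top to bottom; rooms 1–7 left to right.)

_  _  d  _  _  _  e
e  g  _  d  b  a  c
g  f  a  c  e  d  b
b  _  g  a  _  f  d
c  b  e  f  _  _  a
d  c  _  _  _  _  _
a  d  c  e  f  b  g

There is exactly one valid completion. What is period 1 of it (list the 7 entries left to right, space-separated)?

Period 1, room 1: period 1 has {d, e} and room 1 has {a, b, c, d, e, g}, leaving only f.
Period 1, room 2: period 1 has {d, e, f} and room 2 has {b, c, d, f, g}, leaving only a.
Period 2, room 3: period 2 has {a, b, c, d, e, g} and room 3 has {a, c, d, e, g}, leaving only f.
Period 4, room 2: period 4 has {a, b, d, f, g} and room 2 has {a, b, c, d, f, g}, leaving only e.
Period 4, room 5: period 4 has {a, b, d, e, f, g} and room 5 has {b, e, f}, leaving only c.
Period 1, room 5: period 1 has {a, d, e, f} and room 5 has {b, c, e, f}, leaving only g.
Period 1, room 4: period 1 has {a, d, e, f, g} and room 4 has {a, c, d, e, f}, leaving only b.
Period 1, room 6: period 1 has {a, b, d, e, f, g} and room 6 has {a, b, d, f}, leaving only c.
So period 1 reads: f a d b g c e.

f a d b g c e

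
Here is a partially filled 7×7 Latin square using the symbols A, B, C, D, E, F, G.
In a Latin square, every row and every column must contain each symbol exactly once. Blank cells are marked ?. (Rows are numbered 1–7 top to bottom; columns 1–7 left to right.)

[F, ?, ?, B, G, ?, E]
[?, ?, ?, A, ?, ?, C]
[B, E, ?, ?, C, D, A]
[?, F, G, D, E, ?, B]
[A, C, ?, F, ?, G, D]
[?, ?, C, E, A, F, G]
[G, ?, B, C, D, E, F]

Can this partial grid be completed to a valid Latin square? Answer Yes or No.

Yes

No row or column among the givens repeats a symbol, and propagating forced cells runs into no contradiction.
One valid completion exists (for instance, F D A B G C E / E G D A F B C / B E F G C D A / C F G D E A B / A C E F B G D / D B C E A F G / G A B C D E F).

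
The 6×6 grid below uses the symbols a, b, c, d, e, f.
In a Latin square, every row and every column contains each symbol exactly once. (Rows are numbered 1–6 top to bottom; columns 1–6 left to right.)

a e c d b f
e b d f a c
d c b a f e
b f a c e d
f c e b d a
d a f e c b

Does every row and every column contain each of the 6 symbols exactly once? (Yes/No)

No

Every row is a permutation, but column 1 contains d twice (at rows 3 and 6).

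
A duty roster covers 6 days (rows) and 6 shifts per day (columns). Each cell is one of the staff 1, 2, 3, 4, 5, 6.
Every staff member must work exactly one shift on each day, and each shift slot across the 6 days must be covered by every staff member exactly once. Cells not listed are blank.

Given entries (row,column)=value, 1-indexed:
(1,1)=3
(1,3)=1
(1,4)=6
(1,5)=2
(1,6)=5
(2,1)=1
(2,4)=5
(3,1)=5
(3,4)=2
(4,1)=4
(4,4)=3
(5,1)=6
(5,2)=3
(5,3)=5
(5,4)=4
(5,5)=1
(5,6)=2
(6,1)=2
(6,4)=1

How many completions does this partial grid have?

Day 1, shift 2: eliminating its day and shift leaves {4}.
Day 2, shift 2: eliminating its day and shift leaves {2, 4, 6}.
Day 2, shift 3: eliminating its day and shift leaves {2, 3, 4, 6}.
Day 2, shift 5: eliminating its day and shift leaves {3, 4, 6}.
Day 2, shift 6: eliminating its day and shift leaves {3, 4, 6}.
Day 3, shift 2: eliminating its day and shift leaves {1, 4, 6}.
Day 3, shift 3: eliminating its day and shift leaves {3, 4, 6}.
Day 3, shift 5: eliminating its day and shift leaves {3, 4, 6}.
Day 3, shift 6: eliminating its day and shift leaves {1, 3, 4, 6}.
Day 4, shift 2: eliminating its day and shift leaves {1, 2, 5, 6}.
Day 4, shift 3: eliminating its day and shift leaves {2, 6}.
Day 4, shift 5: eliminating its day and shift leaves {5, 6}.
Day 4, shift 6: eliminating its day and shift leaves {1, 6}.
Day 6, shift 2: eliminating its day and shift leaves {4, 5, 6}.
Day 6, shift 3: eliminating its day and shift leaves {3, 4, 6}.
Day 6, shift 5: eliminating its day and shift leaves {3, 4, 5, 6}.
Day 6, shift 6: eliminating its day and shift leaves {3, 4, 6}.
Enumerating the assignments across these blanks that avoid any day or shift repeat gives 24 completions.

24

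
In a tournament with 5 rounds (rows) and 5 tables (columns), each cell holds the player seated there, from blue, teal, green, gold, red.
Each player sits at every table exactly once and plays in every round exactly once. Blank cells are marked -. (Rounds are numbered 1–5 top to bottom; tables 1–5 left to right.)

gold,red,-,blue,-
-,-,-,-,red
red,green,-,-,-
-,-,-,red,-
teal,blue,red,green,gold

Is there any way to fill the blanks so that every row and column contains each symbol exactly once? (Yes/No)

No round or table among the givens repeats a symbol, and propagating forced cells runs into no contradiction.
One valid completion exists (for instance, gold red teal blue green / blue gold green teal red / red green blue gold teal / green teal gold red blue / teal blue red green gold).

Yes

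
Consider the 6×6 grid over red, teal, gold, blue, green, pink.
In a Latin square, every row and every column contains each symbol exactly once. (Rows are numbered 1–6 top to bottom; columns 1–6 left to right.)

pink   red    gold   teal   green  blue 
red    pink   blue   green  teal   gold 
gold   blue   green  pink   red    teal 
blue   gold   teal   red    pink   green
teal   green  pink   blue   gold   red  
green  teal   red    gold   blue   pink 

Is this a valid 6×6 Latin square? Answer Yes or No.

Yes

Each row is a permutation of the 6 symbols, and so is each column.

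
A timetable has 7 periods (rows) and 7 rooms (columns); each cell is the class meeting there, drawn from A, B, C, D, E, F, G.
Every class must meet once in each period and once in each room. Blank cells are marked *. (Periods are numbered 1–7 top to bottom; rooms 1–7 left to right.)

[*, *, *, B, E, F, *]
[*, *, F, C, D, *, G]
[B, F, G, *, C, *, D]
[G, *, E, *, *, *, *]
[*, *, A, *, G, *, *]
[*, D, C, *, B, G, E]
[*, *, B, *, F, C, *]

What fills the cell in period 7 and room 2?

E

Period 1, room 3: period 1 has {B, E, F} and room 3 has {A, B, C, E, F, G}, leaving only D.
Period 4, room 5: period 4 has {E, G} and room 5 has {B, C, D, E, F, G}, leaving only A.
Period 7, room 7: period 7 has {B, C, F} and room 7 has {D, E, G}, leaving only A.
Period 1, room 7: period 1 has {B, D, E, F} and room 7 has {A, D, E, G}, leaving only C.
Period 1, room 1: period 1 has {B, C, D, E, F} and room 1 has {B, G}, leaving only A.
Period 1, room 2: period 1 has {A, B, C, D, E, F} and room 2 has {D, F}, leaving only G.
Period 7 already has {A, B, C, F} and room 2 already has {D, F, G}, so period 7, room 2 must be E.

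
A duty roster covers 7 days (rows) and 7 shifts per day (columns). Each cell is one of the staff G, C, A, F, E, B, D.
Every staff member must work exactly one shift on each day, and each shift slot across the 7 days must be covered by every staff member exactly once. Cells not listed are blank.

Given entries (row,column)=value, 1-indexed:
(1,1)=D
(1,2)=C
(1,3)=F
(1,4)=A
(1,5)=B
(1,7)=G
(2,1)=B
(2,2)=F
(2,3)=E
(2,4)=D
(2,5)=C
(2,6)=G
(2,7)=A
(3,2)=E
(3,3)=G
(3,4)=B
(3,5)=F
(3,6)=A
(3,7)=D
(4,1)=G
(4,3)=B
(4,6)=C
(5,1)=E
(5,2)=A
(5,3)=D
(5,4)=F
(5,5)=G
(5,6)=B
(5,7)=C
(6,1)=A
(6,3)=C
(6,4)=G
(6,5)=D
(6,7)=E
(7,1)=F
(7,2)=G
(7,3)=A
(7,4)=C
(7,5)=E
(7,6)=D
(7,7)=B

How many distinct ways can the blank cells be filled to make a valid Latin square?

Day 1, shift 6: eliminating its day and shift leaves {E}.
Day 3, shift 1: eliminating its day and shift leaves {C}.
Day 4, shift 2: eliminating its day and shift leaves {D}.
Day 4, shift 4: eliminating its day and shift leaves {E}.
Day 4, shift 5: eliminating its day and shift leaves {A}.
Day 4, shift 7: eliminating its day and shift leaves {F}.
Day 6, shift 2: eliminating its day and shift leaves {B}.
Day 6, shift 6: eliminating its day and shift leaves {F}.
Only one assignment across all blanks avoids any day or shift repeat, giving 1 completion.

1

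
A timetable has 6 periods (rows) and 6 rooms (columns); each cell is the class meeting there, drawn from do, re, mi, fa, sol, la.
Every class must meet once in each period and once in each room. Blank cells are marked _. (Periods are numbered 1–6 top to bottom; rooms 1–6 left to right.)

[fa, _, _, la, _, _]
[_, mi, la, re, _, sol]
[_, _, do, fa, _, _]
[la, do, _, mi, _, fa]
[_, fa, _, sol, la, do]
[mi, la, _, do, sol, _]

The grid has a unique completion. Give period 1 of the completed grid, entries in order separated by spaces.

Period 2, room 1: period 2 has {re, mi, sol, la} and room 1 has {mi, fa, la}, leaving only do.
Period 2, room 5: period 2 has {do, re, mi, sol, la} and room 5 has {sol, la}, leaving only fa.
Period 4, room 5: period 4 has {do, mi, fa, la} and room 5 has {fa, sol, la}, leaving only re.
Period 3, room 5: period 3 has {do, fa} and room 5 has {re, fa, sol, la}, leaving only mi.
Period 1, room 5: period 1 has {fa, la} and room 5 has {re, mi, fa, sol, la}, leaving only do.
Period 4, room 3: period 4 has {do, re, mi, fa, la} and room 3 has {do, la}, leaving only sol.
Period 5, room 1: period 5 has {do, fa, sol, la} and room 1 has {do, mi, fa, la}, leaving only re.
Period 3, room 1: period 3 has {do, mi, fa} and room 1 has {do, re, mi, fa, la}, leaving only sol.
Period 3, room 2: period 3 has {do, mi, fa, sol} and room 2 has {do, mi, fa, la}, leaving only re.
Period 1, room 2: period 1 has {do, fa, la} and room 2 has {do, re, mi, fa, la}, leaving only sol.
Period 3, room 6: period 3 has {do, re, mi, fa, sol} and room 6 has {do, fa, sol}, leaving only la.
Period 5, room 3: period 5 has {do, re, fa, sol, la} and room 3 has {do, sol, la}, leaving only mi.
Period 1, room 3: period 1 has {do, fa, sol, la} and room 3 has {do, mi, sol, la}, leaving only re.
Period 1, room 6: period 1 has {do, re, fa, sol, la} and room 6 has {do, fa, sol, la}, leaving only mi.
So period 1 reads: fa sol re la do mi.

fa sol re la do mi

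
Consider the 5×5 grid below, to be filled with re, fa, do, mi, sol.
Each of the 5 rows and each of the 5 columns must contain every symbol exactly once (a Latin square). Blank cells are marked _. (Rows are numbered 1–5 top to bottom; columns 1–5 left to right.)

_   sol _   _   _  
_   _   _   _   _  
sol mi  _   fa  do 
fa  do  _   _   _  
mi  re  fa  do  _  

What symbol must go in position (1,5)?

Row 2, column 2: row 2 has {} and column 2 has {re, do, mi, sol}, leaving only fa.
Row 3, column 3: row 3 has {fa, do, mi, sol} and column 3 has {fa}, leaving only re.
Row 5, column 5: row 5 has {re, fa, do, mi} and column 5 has {do}, leaving only sol.
Row 1, column 5 is narrowed to {re, fa, mi}.
If it were re, then row 1, column 4 would be left with no valid symbol.
If it were mi, then row 1, column 4 would be left with no valid symbol.
So row 1, column 5 must be fa.

fa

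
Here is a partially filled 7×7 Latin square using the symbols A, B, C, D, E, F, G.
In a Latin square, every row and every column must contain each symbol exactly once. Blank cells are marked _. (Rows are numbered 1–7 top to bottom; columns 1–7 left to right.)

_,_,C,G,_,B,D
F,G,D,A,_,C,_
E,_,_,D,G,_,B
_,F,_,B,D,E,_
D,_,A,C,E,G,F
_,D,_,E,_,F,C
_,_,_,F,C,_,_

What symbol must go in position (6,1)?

G

Row 1, column 1: row 1 has {B, C, D, G} and column 1 has {D, E, F}, leaving only A.
Row 1, column 2: row 1 has {A, B, C, D, G} and column 2 has {D, F, G}, leaving only E.
Row 1, column 5: row 1 has {A, B, C, D, E, G} and column 5 has {C, D, E, G}, leaving only F.
Row 2, column 5: row 2 has {A, C, D, F, G} and column 5 has {C, D, E, F, G}, leaving only B.
Row 2, column 7: row 2 has {A, B, C, D, F, G} and column 7 has {B, C, D, F}, leaving only E.
Row 3, column 3: row 3 has {B, D, E, G} and column 3 has {A, C, D}, leaving only F.
Row 3, column 6: row 3 has {B, D, E, F, G} and column 6 has {B, C, E, F, G}, leaving only A.
Row 3, column 2: row 3 has {A, B, D, E, F, G} and column 2 has {D, E, F, G}, leaving only C.
Row 4, column 3: row 4 has {B, D, E, F} and column 3 has {A, C, D, F}, leaving only G.
Row 4, column 1: row 4 has {B, D, E, F, G} and column 1 has {A, D, E, F}, leaving only C.
Row 4, column 7: row 4 has {B, C, D, E, F, G} and column 7 has {B, C, D, E, F}, leaving only A.
Row 5, column 2: row 5 has {A, C, D, E, F, G} and column 2 has {C, D, E, F, G}, leaving only B.
Row 6, column 3: row 6 has {C, D, E, F} and column 3 has {A, C, D, F, G}, leaving only B.
Row 6 already has {B, C, D, E, F} and column 1 already has {A, C, D, E, F}, so row 6, column 1 must be G.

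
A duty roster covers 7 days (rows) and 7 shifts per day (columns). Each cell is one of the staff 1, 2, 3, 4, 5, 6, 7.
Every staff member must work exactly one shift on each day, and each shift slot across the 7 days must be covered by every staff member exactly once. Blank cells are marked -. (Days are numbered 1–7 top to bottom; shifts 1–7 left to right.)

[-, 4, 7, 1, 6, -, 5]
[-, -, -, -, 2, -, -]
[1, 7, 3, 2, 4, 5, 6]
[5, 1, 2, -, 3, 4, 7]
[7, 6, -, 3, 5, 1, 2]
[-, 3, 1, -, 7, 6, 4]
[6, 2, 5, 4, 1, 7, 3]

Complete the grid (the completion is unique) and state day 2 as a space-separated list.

4 5 6 7 2 3 1

Day 2, shift 2: day 2 has {2} and shift 2 has {1, 2, 3, 4, 6, 7}, leaving only 5.
Day 2, shift 6: day 2 has {2, 5} and shift 6 has {1, 4, 5, 6, 7}, leaving only 3.
Day 2, shift 1: day 2 has {2, 3, 5} and shift 1 has {1, 5, 6, 7}, leaving only 4.
Day 2, shift 3: day 2 has {2, 3, 4, 5} and shift 3 has {1, 2, 3, 5, 7}, leaving only 6.
Day 2, shift 4: day 2 has {2, 3, 4, 5, 6} and shift 4 has {1, 2, 3, 4}, leaving only 7.
Day 2, shift 7: day 2 has {2, 3, 4, 5, 6, 7} and shift 7 has {2, 3, 4, 5, 6, 7}, leaving only 1.
So day 2 reads: 4 5 6 7 2 3 1.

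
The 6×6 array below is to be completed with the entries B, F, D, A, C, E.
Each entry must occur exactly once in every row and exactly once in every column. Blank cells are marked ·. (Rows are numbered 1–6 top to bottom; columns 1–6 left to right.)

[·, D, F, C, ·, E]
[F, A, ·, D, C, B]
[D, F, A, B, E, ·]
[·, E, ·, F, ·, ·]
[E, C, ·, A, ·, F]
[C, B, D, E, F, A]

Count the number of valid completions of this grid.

Row 1, column 1: eliminating its row and column leaves {B, A}.
Row 1, column 5: eliminating its row and column leaves {B, A}.
Row 2, column 3: eliminating its row and column leaves {E}.
Row 3, column 6: eliminating its row and column leaves {C}.
Row 4, column 1: eliminating its row and column leaves {B, A}.
Row 4, column 3: eliminating its row and column leaves {B, C}.
Row 4, column 5: eliminating its row and column leaves {B, D, A}.
Row 4, column 6: eliminating its row and column leaves {D, C}.
Row 5, column 3: eliminating its row and column leaves {B}.
Row 5, column 5: eliminating its row and column leaves {B, D}.
Enumerating the assignments across these blanks that avoid any row or column repeat gives 2 completions.

2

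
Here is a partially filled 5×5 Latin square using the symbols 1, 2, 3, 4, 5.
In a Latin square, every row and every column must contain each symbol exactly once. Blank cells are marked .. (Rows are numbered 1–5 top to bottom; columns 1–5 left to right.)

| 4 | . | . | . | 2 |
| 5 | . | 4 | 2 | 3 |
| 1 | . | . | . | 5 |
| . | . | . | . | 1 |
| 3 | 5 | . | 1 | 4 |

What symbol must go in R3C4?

4

Row 2, column 2: row 2 has {2, 3, 4, 5} and column 2 has {5}, leaving only 1.
Row 1, column 2: row 1 has {2, 4} and column 2 has {1, 5}, leaving only 3.
Row 1, column 4: row 1 has {2, 3, 4} and column 4 has {1, 2}, leaving only 5.
Row 1, column 3: row 1 has {2, 3, 4, 5} and column 3 has {4}, leaving only 1.
Row 4, column 1: row 4 has {1} and column 1 has {1, 3, 4, 5}, leaving only 2.
Row 4, column 2: row 4 has {1, 2} and column 2 has {1, 3, 5}, leaving only 4.
Row 3, column 2: row 3 has {1, 5} and column 2 has {1, 3, 4, 5}, leaving only 2.
Row 3, column 3: row 3 has {1, 2, 5} and column 3 has {1, 4}, leaving only 3.
Row 3 already has {1, 2, 3, 5} and column 4 already has {1, 2, 5}, so row 3, column 4 must be 4.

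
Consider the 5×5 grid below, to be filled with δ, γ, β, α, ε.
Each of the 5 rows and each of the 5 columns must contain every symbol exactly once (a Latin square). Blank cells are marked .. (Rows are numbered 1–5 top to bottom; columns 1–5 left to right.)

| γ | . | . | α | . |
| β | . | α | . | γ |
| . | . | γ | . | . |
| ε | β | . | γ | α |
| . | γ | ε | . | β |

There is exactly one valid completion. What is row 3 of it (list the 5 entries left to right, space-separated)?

Row 4, column 3: row 4 has {γ, β, α, ε} and column 3 has {γ, α, ε}, leaving only δ.
Row 1, column 3: row 1 has {γ, α} and column 3 has {δ, γ, α, ε}, leaving only β.
Row 5, column 4: row 5 has {γ, β, ε} and column 4 has {γ, α}, leaving only δ.
Row 2, column 4: row 2 has {γ, β, α} and column 4 has {δ, γ, α}, leaving only ε.
Row 3, column 4: row 3 has {γ} and column 4 has {δ, γ, α, ε}, leaving only β.
Row 2, column 2: row 2 has {γ, β, α, ε} and column 2 has {γ, β}, leaving only δ.
Row 1, column 2: row 1 has {γ, β, α} and column 2 has {δ, γ, β}, leaving only ε.
Row 3, column 2: row 3 has {γ, β} and column 2 has {δ, γ, β, ε}, leaving only α.
Row 3, column 1: row 3 has {γ, β, α} and column 1 has {γ, β, ε}, leaving only δ.
Row 3, column 5: row 3 has {δ, γ, β, α} and column 5 has {γ, β, α}, leaving only ε.
So row 3 reads: δ α γ β ε.

δ α γ β ε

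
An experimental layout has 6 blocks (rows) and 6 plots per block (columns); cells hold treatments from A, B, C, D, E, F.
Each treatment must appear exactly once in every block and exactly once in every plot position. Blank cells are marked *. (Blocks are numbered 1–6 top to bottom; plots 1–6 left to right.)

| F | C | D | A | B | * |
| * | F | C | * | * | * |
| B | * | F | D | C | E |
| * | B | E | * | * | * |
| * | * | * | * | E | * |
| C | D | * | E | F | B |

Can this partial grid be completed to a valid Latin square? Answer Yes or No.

Block 1, plot 6: block 1 together with plot 6 already contain {A, B, C, D, E, F} — every symbol — so nothing can go there. The grid has no valid completion.

No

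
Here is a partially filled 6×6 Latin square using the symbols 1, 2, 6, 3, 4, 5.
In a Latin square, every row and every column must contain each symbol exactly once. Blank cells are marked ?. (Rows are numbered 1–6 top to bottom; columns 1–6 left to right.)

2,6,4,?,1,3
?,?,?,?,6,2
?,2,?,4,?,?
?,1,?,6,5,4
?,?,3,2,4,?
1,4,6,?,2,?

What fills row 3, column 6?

Row 1, column 4: row 1 has {1, 2, 6, 3, 4} and column 4 has {2, 6, 4}, leaving only 5.
Row 3, column 5: row 3 has {2, 4} and column 5 has {1, 2, 6, 4, 5}, leaving only 3.
Row 4, column 1: row 4 has {1, 6, 4, 5} and column 1 has {1, 2}, leaving only 3.
Row 4, column 3: row 4 has {1, 6, 3, 4, 5} and column 3 has {6, 3, 4}, leaving only 2.
Row 5, column 2: row 5 has {2, 3, 4} and column 2 has {1, 2, 6, 4}, leaving only 5.
Row 2, column 2: row 2 has {2, 6} and column 2 has {1, 2, 6, 4, 5}, leaving only 3.
Row 2, column 4: row 2 has {2, 6, 3} and column 4 has {2, 6, 4, 5}, leaving only 1.
Row 2, column 3: row 2 has {1, 2, 6, 3} and column 3 has {2, 6, 3, 4}, leaving only 5.
Row 2, column 1: row 2 has {1, 2, 6, 3, 5} and column 1 has {1, 2, 3}, leaving only 4.
Row 3, column 3: row 3 has {2, 3, 4} and column 3 has {2, 6, 3, 4, 5}, leaving only 1.
Row 5, column 1: row 5 has {2, 3, 4, 5} and column 1 has {1, 2, 3, 4}, leaving only 6.
Row 3, column 1: row 3 has {1, 2, 3, 4} and column 1 has {1, 2, 6, 3, 4}, leaving only 5.
Row 3 already has {1, 2, 3, 4, 5} and column 6 already has {2, 3, 4}, so row 3, column 6 must be 6.

6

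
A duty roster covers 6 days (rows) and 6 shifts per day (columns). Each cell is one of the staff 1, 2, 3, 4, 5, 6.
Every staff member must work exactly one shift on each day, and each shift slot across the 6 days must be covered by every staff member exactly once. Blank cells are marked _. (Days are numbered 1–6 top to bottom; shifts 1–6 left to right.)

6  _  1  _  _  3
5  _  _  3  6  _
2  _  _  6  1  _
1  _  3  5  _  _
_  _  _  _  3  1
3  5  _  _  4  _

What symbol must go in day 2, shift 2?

1

Day 4, shift 5: day 4 has {1, 3, 5} and shift 5 has {1, 3, 4, 6}, leaving only 2.
Day 1, shift 5: day 1 has {1, 3, 6} and shift 5 has {1, 2, 3, 4, 6}, leaving only 5.
Day 5, shift 1: day 5 has {1, 3} and shift 1 has {1, 2, 3, 5, 6}, leaving only 4.
Day 5, shift 4: day 5 has {1, 3, 4} and shift 4 has {3, 5, 6}, leaving only 2.
Day 1, shift 4: day 1 has {1, 3, 5, 6} and shift 4 has {2, 3, 5, 6}, leaving only 4.
Day 1, shift 2: day 1 has {1, 3, 4, 5, 6} and shift 2 has {5}, leaving only 2.
Day 5, shift 2: day 5 has {1, 2, 3, 4} and shift 2 has {2, 5}, leaving only 6.
Day 4, shift 2: day 4 has {1, 2, 3, 5} and shift 2 has {2, 5, 6}, leaving only 4.
Day 2 already has {3, 5, 6} and shift 2 already has {2, 4, 5, 6}, so day 2, shift 2 must be 1.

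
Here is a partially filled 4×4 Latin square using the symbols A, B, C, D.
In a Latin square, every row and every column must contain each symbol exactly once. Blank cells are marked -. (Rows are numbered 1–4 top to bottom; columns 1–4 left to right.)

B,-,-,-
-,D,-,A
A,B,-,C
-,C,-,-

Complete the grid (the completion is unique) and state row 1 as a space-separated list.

B A C D

Row 1, column 2: row 1 has {B} and column 2 has {B, C, D}, leaving only A.
Row 1, column 4: row 1 has {A, B} and column 4 has {A, C}, leaving only D.
Row 1, column 3: row 1 has {A, B, D} and column 3 has {}, leaving only C.
So row 1 reads: B A C D.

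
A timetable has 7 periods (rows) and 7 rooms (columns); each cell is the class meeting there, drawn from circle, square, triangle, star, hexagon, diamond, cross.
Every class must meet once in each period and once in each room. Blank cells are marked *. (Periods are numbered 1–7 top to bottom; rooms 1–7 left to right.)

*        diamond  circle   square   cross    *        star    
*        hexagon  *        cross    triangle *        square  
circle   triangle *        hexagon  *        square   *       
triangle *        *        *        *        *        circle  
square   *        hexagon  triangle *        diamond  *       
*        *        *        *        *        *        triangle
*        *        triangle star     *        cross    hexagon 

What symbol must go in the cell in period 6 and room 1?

cross

Period 1, room 1: period 1 has {circle, square, star, diamond, cross} and room 1 has {circle, square, triangle}, leaving only hexagon.
Period 1, room 6: period 1 has {circle, square, star, hexagon, diamond, cross} and room 6 has {square, diamond, cross}, leaving only triangle.
Period 4, room 4: period 4 has {circle, triangle} and room 4 has {square, triangle, star, hexagon, cross}, leaving only diamond.
Period 5, room 7: period 5 has {square, triangle, hexagon, diamond} and room 7 has {circle, square, triangle, star, hexagon}, leaving only cross.
Period 3, room 7: period 3 has {circle, square, triangle, hexagon} and room 7 has {circle, square, triangle, star, hexagon, cross}, leaving only diamond.
Period 3, room 5: period 3 has {circle, square, triangle, hexagon, diamond} and room 5 has {triangle, cross}, leaving only star.
Period 3, room 3: period 3 has {circle, square, triangle, star, hexagon, diamond} and room 3 has {circle, triangle, hexagon}, leaving only cross.
Period 5, room 5: period 5 has {square, triangle, hexagon, diamond, cross} and room 5 has {triangle, star, cross}, leaving only circle.
Period 5, room 2: period 5 has {circle, square, triangle, hexagon, diamond, cross} and room 2 has {triangle, hexagon, diamond}, leaving only star.
Period 6, room 4: period 6 has {triangle} and room 4 has {square, triangle, star, hexagon, diamond, cross}, leaving only circle.
Period 7, room 1: period 7 has {triangle, star, hexagon, cross} and room 1 has {circle, square, triangle, hexagon}, leaving only diamond.
Period 2, room 1: period 2 has {square, triangle, hexagon, cross} and room 1 has {circle, square, triangle, hexagon, diamond}, leaving only star.
Period 6 already has {circle, triangle} and room 1 already has {circle, square, triangle, star, hexagon, diamond}, so period 6, room 1 must be cross.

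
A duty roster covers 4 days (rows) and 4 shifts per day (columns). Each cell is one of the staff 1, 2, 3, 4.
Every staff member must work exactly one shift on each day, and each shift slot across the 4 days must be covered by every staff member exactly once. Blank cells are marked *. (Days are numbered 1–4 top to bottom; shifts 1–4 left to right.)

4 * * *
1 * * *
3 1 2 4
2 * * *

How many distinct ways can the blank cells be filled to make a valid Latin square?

Day 1, shift 2: eliminating its day and shift leaves {2, 3}.
Day 1, shift 3: eliminating its day and shift leaves {1, 3}.
Day 1, shift 4: eliminating its day and shift leaves {1, 2, 3}.
Day 2, shift 2: eliminating its day and shift leaves {2, 3, 4}.
Day 2, shift 3: eliminating its day and shift leaves {3, 4}.
Day 2, shift 4: eliminating its day and shift leaves {2, 3}.
Day 4, shift 2: eliminating its day and shift leaves {3, 4}.
Day 4, shift 3: eliminating its day and shift leaves {1, 3, 4}.
Day 4, shift 4: eliminating its day and shift leaves {1, 3}.
Enumerating the assignments across these blanks that avoid any day or shift repeat gives 4 completions.

4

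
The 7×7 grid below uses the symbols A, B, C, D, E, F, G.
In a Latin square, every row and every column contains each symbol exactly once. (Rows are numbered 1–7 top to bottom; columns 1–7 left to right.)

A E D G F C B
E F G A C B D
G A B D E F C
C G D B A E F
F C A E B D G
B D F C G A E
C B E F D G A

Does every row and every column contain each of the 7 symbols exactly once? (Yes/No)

No

Every row is a permutation, but column 1 contains C twice (at rows 4 and 7).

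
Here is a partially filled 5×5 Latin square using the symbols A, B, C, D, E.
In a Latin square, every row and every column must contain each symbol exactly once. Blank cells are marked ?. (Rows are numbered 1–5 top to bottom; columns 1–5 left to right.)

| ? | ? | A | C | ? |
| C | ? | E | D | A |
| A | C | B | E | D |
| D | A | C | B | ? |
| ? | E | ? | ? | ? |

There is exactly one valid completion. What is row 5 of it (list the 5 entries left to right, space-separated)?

Row 5, column 1: row 5 has {E} and column 1 has {A, C, D}, leaving only B.
Row 5, column 3: row 5 has {B, E} and column 3 has {A, B, C, E}, leaving only D.
Row 5, column 4: row 5 has {B, D, E} and column 4 has {B, C, D, E}, leaving only A.
Row 5, column 5: row 5 has {A, B, D, E} and column 5 has {A, D}, leaving only C.
So row 5 reads: B E D A C.

B E D A C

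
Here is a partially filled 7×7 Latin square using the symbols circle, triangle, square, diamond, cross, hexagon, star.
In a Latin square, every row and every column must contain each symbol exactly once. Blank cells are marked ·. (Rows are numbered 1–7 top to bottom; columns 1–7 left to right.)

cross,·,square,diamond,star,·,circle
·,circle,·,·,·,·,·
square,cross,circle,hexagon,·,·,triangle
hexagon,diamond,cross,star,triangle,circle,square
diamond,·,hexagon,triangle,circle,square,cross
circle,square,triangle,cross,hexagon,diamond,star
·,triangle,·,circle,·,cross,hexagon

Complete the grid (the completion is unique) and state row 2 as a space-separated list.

triangle circle star square cross hexagon diamond

Row 2, column 4: row 2 has {circle} and column 4 has {circle, triangle, diamond, cross, hexagon, star}, leaving only square.
Row 2, column 7: row 2 has {circle, square} and column 7 has {circle, triangle, square, cross, hexagon, star}, leaving only diamond.
Row 2, column 3: row 2 has {circle, square, diamond} and column 3 has {circle, triangle, square, cross, hexagon}, leaving only star.
Row 2, column 1: row 2 has {circle, square, diamond, star} and column 1 has {circle, square, diamond, cross, hexagon}, leaving only triangle.
Row 2, column 5: row 2 has {circle, triangle, square, diamond, star} and column 5 has {circle, triangle, hexagon, star}, leaving only cross.
Row 2, column 6: row 2 has {circle, triangle, square, diamond, cross, star} and column 6 has {circle, square, diamond, cross}, leaving only hexagon.
So row 2 reads: triangle circle star square cross hexagon diamond.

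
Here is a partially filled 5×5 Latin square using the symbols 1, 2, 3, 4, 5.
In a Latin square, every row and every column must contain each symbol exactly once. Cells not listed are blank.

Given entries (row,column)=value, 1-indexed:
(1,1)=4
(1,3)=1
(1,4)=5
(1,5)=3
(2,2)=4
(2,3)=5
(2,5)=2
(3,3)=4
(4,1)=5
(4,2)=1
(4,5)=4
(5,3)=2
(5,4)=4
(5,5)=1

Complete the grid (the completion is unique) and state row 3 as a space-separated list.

Row 3, column 5: row 3 has {4} and column 5 has {1, 2, 3, 4}, leaving only 5.
Row 1, column 2: row 1 has {1, 3, 4, 5} and column 2 has {1, 4}, leaving only 2.
Row 3, column 2: row 3 has {4, 5} and column 2 has {1, 2, 4}, leaving only 3.
Row 4, column 3: row 4 has {1, 4, 5} and column 3 has {1, 2, 4, 5}, leaving only 3.
Row 4, column 4: row 4 has {1, 3, 4, 5} and column 4 has {4, 5}, leaving only 2.
Row 3, column 4: row 3 has {3, 4, 5} and column 4 has {2, 4, 5}, leaving only 1.
Row 3, column 1: row 3 has {1, 3, 4, 5} and column 1 has {4, 5}, leaving only 2.
So row 3 reads: 2 3 4 1 5.

2 3 4 1 5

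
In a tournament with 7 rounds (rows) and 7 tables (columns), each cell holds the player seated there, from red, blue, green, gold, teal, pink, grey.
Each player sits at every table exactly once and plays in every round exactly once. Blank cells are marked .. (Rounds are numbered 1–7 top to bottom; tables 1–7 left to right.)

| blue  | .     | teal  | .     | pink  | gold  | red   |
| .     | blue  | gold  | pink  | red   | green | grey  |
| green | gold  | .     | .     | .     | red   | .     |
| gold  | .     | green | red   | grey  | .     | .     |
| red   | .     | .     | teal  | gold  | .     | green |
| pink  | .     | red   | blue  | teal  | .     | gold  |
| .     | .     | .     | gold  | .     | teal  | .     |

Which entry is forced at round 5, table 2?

pink

Round 2, table 1: round 2 has {red, blue, green, gold, pink, grey} and table 1 has {red, blue, green, gold, pink}, leaving only teal.
Round 3, table 4: round 3 has {red, green, gold} and table 4 has {red, blue, gold, teal, pink}, leaving only grey.
Round 1, table 4: round 1 has {red, blue, gold, teal, pink} and table 4 has {red, blue, gold, teal, pink, grey}, leaving only green.
Round 1, table 2: round 1 has {red, blue, green, gold, teal, pink} and table 2 has {blue, gold}, leaving only grey.
Round 5 already has {red, green, gold, teal} and table 2 already has {blue, gold, grey}, so round 5, table 2 must be pink.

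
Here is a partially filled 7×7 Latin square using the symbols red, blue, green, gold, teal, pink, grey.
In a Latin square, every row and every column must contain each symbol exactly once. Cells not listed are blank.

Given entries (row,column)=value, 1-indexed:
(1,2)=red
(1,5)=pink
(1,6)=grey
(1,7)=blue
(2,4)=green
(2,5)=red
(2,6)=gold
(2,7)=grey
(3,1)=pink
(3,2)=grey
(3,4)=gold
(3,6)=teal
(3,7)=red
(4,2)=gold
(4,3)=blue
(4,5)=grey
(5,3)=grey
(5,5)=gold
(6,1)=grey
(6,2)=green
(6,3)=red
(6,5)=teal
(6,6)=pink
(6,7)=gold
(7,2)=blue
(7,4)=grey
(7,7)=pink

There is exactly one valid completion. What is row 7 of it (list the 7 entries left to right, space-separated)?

gold blue teal grey green red pink

Row 7, column 5: row 7 has {blue, pink, grey} and column 5 has {red, gold, teal, pink, grey}, leaving only green.
Row 7, column 6: row 7 has {blue, green, pink, grey} and column 6 has {gold, teal, pink, grey}, leaving only red.
Row 1, column 4: row 1 has {red, blue, pink, grey} and column 4 has {green, gold, grey}, leaving only teal.
Row 3, column 3: row 3 has {red, gold, teal, pink, grey} and column 3 has {red, blue, grey}, leaving only green.
Row 1, column 3: row 1 has {red, blue, teal, pink, grey} and column 3 has {red, blue, green, grey}, leaving only gold.
Row 7, column 3: row 7 has {red, blue, green, pink, grey} and column 3 has {red, blue, green, gold, grey}, leaving only teal.
Row 7, column 1: row 7 has {red, blue, green, teal, pink, grey} and column 1 has {pink, grey}, leaving only gold.
So row 7 reads: gold blue teal grey green red pink.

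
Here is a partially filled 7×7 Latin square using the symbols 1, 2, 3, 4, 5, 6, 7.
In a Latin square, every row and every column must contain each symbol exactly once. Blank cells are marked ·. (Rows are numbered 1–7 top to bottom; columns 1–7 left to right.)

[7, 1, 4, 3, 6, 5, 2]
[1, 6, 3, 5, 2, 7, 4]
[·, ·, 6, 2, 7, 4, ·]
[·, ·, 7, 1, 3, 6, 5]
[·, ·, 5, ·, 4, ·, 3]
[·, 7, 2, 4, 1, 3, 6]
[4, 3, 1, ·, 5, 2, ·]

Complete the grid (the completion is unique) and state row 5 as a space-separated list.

6 2 5 7 4 1 3

Row 5, column 2: row 5 has {3, 4, 5} and column 2 has {1, 3, 6, 7}, leaving only 2.
Row 5, column 1: row 5 has {2, 3, 4, 5} and column 1 has {1, 4, 7}, leaving only 6.
Row 5, column 4: row 5 has {2, 3, 4, 5, 6} and column 4 has {1, 2, 3, 4, 5}, leaving only 7.
Row 5, column 6: row 5 has {2, 3, 4, 5, 6, 7} and column 6 has {2, 3, 4, 5, 6, 7}, leaving only 1.
So row 5 reads: 6 2 5 7 4 1 3.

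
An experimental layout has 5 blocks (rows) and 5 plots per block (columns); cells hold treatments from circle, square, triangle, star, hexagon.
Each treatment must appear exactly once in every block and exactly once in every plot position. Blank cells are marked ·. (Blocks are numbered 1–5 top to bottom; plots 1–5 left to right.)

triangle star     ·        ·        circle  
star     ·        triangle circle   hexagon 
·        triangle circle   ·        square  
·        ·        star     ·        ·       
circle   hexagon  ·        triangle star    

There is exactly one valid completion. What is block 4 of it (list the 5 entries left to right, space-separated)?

square circle star hexagon triangle

Block 4, plot 5: block 4 has {star} and plot 5 has {circle, square, star, hexagon}, leaving only triangle.
Block 2, plot 2: block 2 has {circle, triangle, star, hexagon} and plot 2 has {triangle, star, hexagon}, leaving only square.
Block 4, plot 2: block 4 has {triangle, star} and plot 2 has {square, triangle, star, hexagon}, leaving only circle.
Block 3, plot 1: block 3 has {circle, square, triangle} and plot 1 has {circle, triangle, star}, leaving only hexagon.
Block 4, plot 1: block 4 has {circle, triangle, star} and plot 1 has {circle, triangle, star, hexagon}, leaving only square.
Block 4, plot 4: block 4 has {circle, square, triangle, star} and plot 4 has {circle, triangle}, leaving only hexagon.
So block 4 reads: square circle star hexagon triangle.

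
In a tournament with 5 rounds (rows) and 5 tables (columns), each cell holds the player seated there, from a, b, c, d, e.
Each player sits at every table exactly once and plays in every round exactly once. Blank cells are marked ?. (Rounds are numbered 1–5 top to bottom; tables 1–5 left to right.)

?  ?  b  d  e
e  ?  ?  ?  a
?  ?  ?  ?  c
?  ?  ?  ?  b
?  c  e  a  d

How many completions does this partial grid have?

3

Round 1, table 1: eliminating its round and table leaves {a, c}.
Round 1, table 2: eliminating its round and table leaves {a}.
Round 2, table 2: eliminating its round and table leaves {b, d}.
Round 2, table 3: eliminating its round and table leaves {c, d}.
Round 2, table 4: eliminating its round and table leaves {b, c}.
Round 3, table 1: eliminating its round and table leaves {a, b, d}.
Round 3, table 2: eliminating its round and table leaves {a, b, d, e}.
Round 3, table 3: eliminating its round and table leaves {a, d}.
Round 3, table 4: eliminating its round and table leaves {b, e}.
Round 4, table 1: eliminating its round and table leaves {a, c, d}.
Round 4, table 2: eliminating its round and table leaves {a, d, e}.
Round 4, table 3: eliminating its round and table leaves {a, c, d}.
Round 4, table 4: eliminating its round and table leaves {c, e}.
Round 5, table 1: eliminating its round and table leaves {b}.
Enumerating the assignments across these blanks that avoid any round or table repeat gives 3 completions.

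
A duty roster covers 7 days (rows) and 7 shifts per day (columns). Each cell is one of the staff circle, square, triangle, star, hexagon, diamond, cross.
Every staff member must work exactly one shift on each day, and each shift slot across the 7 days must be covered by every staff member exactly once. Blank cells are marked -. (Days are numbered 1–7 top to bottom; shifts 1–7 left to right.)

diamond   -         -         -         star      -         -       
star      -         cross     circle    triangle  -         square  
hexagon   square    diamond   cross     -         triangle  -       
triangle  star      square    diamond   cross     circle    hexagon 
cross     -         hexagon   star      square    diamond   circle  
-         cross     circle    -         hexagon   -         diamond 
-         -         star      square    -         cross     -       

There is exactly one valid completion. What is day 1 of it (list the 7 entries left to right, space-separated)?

diamond circle triangle hexagon star square cross

Day 1, shift 3: day 1 has {star, diamond} and shift 3 has {circle, square, star, hexagon, diamond, cross}, leaving only triangle.
Day 1, shift 4: day 1 has {triangle, star, diamond} and shift 4 has {circle, square, star, diamond, cross}, leaving only hexagon.
Day 1, shift 2: day 1 has {triangle, star, hexagon, diamond} and shift 2 has {square, star, cross}, leaving only circle.
Day 1, shift 6: day 1 has {circle, triangle, star, hexagon, diamond} and shift 6 has {circle, triangle, diamond, cross}, leaving only square.
Day 1, shift 7: day 1 has {circle, square, triangle, star, hexagon, diamond} and shift 7 has {circle, square, hexagon, diamond}, leaving only cross.
So day 1 reads: diamond circle triangle hexagon star square cross.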